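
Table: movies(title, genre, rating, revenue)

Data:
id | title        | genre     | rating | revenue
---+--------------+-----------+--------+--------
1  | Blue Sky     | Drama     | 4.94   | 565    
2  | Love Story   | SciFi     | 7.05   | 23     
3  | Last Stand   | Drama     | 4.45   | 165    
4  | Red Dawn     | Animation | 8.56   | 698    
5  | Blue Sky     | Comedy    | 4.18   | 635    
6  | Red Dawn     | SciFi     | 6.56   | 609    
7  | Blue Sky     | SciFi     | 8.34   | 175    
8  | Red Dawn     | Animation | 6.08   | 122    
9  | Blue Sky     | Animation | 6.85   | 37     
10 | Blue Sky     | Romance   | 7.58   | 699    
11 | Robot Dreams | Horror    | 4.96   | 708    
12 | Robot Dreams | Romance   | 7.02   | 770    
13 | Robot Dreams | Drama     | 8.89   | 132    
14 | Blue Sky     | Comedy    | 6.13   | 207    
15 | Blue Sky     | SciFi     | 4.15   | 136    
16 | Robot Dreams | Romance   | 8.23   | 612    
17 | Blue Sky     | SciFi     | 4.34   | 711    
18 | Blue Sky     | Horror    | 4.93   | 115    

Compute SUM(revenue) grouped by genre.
SELECT genre, SUM(revenue) as result
FROM movies
GROUP BY genre

Result:
  Animation: 857
  Comedy: 842
  Drama: 862
  Horror: 823
  Romance: 2081
  SciFi: 1654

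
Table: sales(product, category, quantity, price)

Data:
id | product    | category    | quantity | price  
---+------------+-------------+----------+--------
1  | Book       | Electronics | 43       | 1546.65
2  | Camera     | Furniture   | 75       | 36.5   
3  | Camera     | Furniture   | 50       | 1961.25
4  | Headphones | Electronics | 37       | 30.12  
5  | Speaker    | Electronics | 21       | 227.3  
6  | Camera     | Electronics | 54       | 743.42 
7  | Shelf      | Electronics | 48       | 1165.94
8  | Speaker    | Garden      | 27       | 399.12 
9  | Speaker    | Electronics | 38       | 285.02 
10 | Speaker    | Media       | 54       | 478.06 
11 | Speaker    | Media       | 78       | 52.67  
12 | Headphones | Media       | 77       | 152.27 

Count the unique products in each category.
SELECT category, COUNT(DISTINCT product)
FROM sales
GROUP BY category

Result:
  Electronics: 5 distinct
  Furniture: 1 distinct
  Garden: 1 distinct
  Media: 2 distinct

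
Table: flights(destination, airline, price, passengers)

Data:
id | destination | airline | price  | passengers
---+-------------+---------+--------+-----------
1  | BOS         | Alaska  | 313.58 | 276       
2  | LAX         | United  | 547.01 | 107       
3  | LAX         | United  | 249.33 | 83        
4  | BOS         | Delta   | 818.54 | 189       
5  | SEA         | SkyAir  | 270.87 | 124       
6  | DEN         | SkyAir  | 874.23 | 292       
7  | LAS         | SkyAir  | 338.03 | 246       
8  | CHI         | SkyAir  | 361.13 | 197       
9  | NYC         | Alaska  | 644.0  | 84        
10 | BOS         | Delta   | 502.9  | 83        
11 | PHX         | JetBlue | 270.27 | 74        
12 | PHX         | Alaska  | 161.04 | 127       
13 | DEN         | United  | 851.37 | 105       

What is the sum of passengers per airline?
SELECT airline, SUM(passengers) as result
FROM flights
GROUP BY airline

Result:
  Alaska: 487
  Delta: 272
  JetBlue: 74
  SkyAir: 859
  United: 295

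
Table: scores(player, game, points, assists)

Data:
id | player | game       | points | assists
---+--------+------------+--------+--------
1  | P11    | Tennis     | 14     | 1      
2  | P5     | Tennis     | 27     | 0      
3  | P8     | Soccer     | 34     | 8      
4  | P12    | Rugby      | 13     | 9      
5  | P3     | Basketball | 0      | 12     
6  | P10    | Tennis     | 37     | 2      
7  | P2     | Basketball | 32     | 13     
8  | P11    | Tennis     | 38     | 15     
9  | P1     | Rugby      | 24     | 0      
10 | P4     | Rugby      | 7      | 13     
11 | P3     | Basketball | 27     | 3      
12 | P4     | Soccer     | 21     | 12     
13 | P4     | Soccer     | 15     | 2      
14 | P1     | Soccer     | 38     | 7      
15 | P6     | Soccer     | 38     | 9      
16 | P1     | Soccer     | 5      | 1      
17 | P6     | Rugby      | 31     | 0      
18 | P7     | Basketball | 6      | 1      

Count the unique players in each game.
SELECT game, COUNT(DISTINCT player)
FROM scores
GROUP BY game

Result:
  Basketball: 3 distinct
  Rugby: 4 distinct
  Soccer: 4 distinct
  Tennis: 3 distinct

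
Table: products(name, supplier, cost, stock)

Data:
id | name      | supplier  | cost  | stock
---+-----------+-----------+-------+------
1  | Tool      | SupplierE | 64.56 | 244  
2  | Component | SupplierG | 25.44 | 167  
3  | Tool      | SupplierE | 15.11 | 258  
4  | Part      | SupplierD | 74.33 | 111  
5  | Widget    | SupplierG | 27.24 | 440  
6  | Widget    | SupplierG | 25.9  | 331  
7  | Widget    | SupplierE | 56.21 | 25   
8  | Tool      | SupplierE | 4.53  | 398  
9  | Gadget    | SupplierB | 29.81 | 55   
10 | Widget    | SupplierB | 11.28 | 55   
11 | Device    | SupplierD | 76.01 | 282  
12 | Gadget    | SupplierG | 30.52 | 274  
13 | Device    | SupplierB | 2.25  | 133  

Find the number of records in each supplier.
SELECT supplier, COUNT(*) as count
FROM products
GROUP BY supplier

Result:
  SupplierB: 3
  SupplierD: 2
  SupplierE: 4
  SupplierG: 4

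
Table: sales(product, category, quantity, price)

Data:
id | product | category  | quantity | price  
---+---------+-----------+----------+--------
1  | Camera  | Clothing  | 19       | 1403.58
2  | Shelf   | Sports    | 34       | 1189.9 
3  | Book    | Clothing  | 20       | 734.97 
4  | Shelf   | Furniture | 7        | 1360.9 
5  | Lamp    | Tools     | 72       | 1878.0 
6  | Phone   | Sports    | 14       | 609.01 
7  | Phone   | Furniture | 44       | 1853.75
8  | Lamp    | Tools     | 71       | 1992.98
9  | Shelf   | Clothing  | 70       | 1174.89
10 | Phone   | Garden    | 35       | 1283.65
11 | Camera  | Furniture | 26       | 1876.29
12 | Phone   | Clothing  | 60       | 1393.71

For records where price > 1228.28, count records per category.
SELECT category, COUNT(*)
FROM sales
WHERE price > 1228.28
GROUP BY category

Note: WHERE filters rows before grouping.

Result:
  Clothing: 2
  Furniture: 3
  Garden: 1
  Tools: 2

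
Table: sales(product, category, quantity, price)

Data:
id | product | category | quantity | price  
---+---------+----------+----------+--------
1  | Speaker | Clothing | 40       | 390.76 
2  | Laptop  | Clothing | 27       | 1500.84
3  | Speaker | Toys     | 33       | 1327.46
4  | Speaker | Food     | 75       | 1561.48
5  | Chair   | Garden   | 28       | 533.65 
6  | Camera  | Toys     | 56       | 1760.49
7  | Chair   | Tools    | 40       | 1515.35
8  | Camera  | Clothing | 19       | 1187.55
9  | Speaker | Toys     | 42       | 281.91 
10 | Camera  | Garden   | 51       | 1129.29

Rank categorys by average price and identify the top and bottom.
SELECT category, AVG(price)
FROM sales
GROUP BY category
ORDER BY AVG(price)

All groups:
  Garden: 831.47
  Clothing: 1026.38
  Toys: 1123.29
  Tools: 1515.35
  Food: 1561.48

Highest: Food (1561.48)
Lowest: Garden (831.47)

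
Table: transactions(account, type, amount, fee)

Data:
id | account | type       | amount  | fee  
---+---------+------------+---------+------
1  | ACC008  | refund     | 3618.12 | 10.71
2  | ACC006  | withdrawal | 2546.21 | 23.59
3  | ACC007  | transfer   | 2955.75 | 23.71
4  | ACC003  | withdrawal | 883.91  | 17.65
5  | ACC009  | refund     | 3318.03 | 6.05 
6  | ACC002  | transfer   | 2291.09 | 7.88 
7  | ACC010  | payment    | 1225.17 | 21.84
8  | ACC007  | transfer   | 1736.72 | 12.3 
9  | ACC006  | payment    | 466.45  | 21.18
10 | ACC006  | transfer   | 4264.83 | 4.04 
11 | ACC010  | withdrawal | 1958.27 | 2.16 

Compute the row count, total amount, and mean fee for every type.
SELECT type,
       COUNT(*) as cnt,
       SUM(amount) as total_amount,
       AVG(fee) as avg_fee
FROM transactions
GROUP BY type

Result:
  payment: 2 records, 1691.62 total amount, 21.51 avg fee
  refund: 2 records, 6936.15 total amount, 8.38 avg fee
  transfer: 4 records, 11248.39 total amount, 11.98 avg fee
  withdrawal: 3 records, 5388.39 total amount, 14.47 avg fee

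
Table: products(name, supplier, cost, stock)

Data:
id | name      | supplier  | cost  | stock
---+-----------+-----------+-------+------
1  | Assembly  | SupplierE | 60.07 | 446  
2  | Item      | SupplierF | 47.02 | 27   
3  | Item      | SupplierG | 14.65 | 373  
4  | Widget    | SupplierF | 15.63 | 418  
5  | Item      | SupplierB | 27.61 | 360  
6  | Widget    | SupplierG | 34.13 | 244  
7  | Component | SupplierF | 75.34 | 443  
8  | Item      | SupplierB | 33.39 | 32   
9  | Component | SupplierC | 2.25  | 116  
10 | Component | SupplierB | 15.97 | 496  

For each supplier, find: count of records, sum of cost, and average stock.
SELECT supplier,
       COUNT(*) as cnt,
       SUM(cost) as total_cost,
       AVG(stock) as avg_stock
FROM products
GROUP BY supplier

Result:
  SupplierB: 3 records, 76.97 total cost, 296.00 avg stock
  SupplierC: 1 records, 2.25 total cost, 116.00 avg stock
  SupplierE: 1 records, 60.07 total cost, 446.00 avg stock
  SupplierF: 3 records, 137.99 total cost, 296.00 avg stock
  SupplierG: 2 records, 48.78 total cost, 308.50 avg stock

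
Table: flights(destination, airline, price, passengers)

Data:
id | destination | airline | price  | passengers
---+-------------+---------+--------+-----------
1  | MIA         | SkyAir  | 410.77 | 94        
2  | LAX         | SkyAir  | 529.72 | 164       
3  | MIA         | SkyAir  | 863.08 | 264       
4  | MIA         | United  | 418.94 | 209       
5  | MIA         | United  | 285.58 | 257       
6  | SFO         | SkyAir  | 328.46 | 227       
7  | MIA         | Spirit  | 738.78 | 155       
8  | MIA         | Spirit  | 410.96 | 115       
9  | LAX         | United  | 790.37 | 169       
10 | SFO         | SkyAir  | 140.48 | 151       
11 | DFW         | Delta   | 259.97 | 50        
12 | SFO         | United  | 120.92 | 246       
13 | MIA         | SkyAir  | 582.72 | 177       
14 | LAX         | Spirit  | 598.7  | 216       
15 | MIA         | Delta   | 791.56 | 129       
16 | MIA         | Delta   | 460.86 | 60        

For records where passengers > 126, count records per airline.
SELECT airline, COUNT(*)
FROM flights
WHERE passengers > 126
GROUP BY airline

Note: WHERE filters rows before grouping.

Result:
  Delta: 1
  SkyAir: 5
  Spirit: 2
  United: 4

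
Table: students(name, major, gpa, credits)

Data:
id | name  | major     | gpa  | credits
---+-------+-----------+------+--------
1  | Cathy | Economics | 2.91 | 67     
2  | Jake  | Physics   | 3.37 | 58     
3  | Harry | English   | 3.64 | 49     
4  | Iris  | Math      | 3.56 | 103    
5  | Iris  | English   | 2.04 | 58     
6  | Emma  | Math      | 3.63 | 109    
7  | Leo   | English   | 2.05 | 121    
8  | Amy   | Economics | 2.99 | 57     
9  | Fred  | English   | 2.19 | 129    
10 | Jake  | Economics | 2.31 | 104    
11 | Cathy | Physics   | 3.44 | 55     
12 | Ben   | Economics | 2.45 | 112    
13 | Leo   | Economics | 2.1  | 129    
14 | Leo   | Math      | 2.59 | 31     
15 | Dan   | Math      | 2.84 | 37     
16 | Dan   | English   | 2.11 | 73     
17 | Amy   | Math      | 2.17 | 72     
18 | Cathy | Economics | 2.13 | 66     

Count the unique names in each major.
SELECT major, COUNT(DISTINCT name)
FROM students
GROUP BY major

Result:
  Economics: 5 distinct
  English: 5 distinct
  Math: 5 distinct
  Physics: 2 distinct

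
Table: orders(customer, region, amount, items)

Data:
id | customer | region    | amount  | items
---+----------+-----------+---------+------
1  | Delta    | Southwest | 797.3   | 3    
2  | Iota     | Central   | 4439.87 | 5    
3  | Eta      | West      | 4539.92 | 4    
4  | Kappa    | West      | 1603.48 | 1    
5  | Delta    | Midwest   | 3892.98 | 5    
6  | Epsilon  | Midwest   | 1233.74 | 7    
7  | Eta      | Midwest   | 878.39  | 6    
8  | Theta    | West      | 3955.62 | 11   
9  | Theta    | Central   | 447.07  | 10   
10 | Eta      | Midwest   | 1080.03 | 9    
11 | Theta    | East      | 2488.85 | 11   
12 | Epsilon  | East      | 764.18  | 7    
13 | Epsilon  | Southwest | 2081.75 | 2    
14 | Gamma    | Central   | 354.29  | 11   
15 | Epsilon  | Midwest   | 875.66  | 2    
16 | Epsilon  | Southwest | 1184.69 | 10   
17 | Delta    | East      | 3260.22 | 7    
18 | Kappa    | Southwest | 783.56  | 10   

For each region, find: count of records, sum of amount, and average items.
SELECT region,
       COUNT(*) as cnt,
       SUM(amount) as total_amount,
       AVG(items) as avg_items
FROM orders
GROUP BY region

Result:
  Central: 3 records, 5241.23 total amount, 8.67 avg items
  East: 3 records, 6513.25 total amount, 8.33 avg items
  Midwest: 5 records, 7960.80 total amount, 5.80 avg items
  Southwest: 4 records, 4847.30 total amount, 6.25 avg items
  West: 3 records, 10099.02 total amount, 5.33 avg items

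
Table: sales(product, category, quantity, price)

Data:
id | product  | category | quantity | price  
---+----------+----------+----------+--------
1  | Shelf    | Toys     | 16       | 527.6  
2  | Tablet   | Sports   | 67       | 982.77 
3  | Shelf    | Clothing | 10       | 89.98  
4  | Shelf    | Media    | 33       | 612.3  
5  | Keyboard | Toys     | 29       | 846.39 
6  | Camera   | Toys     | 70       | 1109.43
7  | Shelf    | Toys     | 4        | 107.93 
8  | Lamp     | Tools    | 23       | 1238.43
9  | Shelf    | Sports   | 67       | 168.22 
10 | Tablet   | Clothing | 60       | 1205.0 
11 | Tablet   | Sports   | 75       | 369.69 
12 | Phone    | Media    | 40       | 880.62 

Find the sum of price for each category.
SELECT category, SUM(price) as result
FROM sales
GROUP BY category

Result:
  Clothing: 1294.98
  Media: 1492.92
  Sports: 1520.68
  Tools: 1238.43
  Toys: 2591.35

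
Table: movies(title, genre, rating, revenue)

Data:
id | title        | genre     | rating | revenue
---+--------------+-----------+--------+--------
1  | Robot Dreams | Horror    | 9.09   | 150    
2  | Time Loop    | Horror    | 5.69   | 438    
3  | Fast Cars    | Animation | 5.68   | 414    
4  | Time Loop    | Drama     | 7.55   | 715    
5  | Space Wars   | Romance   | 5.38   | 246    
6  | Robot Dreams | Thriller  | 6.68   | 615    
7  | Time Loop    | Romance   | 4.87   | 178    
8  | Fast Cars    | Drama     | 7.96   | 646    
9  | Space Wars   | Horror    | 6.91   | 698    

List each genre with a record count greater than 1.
SELECT genre, COUNT(*) as cnt
FROM movies
GROUP BY genre
HAVING COUNT(*) > 1

Result:
  Drama: 2
  Horror: 3
  Romance: 2

Note: HAVING filters groups after aggregation, WHERE filters rows before.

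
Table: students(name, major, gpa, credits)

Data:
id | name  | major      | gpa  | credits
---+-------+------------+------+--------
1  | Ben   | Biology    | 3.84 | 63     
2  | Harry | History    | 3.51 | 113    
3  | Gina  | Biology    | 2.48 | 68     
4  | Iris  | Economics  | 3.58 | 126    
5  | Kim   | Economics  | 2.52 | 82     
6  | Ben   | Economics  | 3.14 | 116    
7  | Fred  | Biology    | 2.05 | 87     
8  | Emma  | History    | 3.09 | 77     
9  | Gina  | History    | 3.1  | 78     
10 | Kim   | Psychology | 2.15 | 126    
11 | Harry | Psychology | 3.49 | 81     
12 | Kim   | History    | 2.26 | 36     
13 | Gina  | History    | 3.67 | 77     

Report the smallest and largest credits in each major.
SELECT major, MIN(credits), MAX(credits)
FROM students
GROUP BY major

Result:
  Biology: min=63, max=87
  Economics: min=82, max=126
  History: min=36, max=113
  Psychology: min=81, max=126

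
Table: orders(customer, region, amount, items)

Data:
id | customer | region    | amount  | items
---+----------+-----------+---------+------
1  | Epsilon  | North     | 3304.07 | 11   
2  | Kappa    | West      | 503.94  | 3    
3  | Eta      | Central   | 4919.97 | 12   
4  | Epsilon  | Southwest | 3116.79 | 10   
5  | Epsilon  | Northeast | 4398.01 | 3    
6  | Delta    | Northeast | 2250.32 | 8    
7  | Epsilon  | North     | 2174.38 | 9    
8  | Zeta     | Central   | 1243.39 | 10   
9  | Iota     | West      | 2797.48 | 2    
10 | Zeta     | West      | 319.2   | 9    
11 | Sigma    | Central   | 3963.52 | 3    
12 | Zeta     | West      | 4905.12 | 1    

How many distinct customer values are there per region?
SELECT region, COUNT(DISTINCT customer)
FROM orders
GROUP BY region

Result:
  Central: 3 distinct
  North: 1 distinct
  Northeast: 2 distinct
  Southwest: 1 distinct
  West: 3 distinct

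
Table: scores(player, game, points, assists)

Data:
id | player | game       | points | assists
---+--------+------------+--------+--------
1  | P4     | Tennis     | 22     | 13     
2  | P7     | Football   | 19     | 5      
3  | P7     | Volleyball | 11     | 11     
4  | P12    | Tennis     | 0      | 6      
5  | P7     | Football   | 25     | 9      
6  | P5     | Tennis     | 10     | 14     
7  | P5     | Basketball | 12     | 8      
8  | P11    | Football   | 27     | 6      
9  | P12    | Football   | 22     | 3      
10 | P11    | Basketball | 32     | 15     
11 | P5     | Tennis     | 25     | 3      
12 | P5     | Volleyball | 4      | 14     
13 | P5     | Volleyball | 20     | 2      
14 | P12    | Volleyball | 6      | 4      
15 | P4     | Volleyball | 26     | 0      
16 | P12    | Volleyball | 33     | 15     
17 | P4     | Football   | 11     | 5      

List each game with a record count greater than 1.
SELECT game, COUNT(*) as cnt
FROM scores
GROUP BY game
HAVING COUNT(*) > 1

Result:
  Basketball: 2
  Football: 5
  Tennis: 4
  Volleyball: 6

Note: HAVING filters groups after aggregation, WHERE filters rows before.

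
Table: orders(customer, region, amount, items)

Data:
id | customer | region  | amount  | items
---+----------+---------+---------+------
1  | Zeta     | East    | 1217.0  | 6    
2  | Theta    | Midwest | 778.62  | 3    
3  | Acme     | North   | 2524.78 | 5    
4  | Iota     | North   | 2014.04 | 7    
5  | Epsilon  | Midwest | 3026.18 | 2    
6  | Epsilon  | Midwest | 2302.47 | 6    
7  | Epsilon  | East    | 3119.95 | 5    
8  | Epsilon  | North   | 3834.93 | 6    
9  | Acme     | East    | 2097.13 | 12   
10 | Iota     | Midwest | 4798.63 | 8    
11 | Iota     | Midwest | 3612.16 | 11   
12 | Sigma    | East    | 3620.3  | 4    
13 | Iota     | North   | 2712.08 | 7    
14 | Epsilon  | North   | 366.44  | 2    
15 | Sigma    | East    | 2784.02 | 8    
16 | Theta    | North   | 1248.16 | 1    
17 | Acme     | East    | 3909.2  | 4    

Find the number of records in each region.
SELECT region, COUNT(*) as count
FROM orders
GROUP BY region

Result:
  East: 6
  Midwest: 5
  North: 6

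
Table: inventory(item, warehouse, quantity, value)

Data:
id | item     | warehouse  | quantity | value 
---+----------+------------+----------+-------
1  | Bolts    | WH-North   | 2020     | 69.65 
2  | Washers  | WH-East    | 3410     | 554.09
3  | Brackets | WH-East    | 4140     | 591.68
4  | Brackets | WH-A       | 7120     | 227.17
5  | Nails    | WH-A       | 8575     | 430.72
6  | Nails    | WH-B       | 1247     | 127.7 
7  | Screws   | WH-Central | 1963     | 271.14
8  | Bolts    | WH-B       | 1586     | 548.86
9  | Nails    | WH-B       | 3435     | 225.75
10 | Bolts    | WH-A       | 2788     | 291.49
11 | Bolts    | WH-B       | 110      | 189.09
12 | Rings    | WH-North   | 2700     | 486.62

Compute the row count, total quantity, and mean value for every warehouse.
SELECT warehouse,
       COUNT(*) as cnt,
       SUM(quantity) as total_quantity,
       AVG(value) as avg_value
FROM inventory
GROUP BY warehouse

Result:
  WH-A: 3 records, 18483 total quantity, 316.46 avg value
  WH-B: 4 records, 6378 total quantity, 272.85 avg value
  WH-Central: 1 records, 1963 total quantity, 271.14 avg value
  WH-East: 2 records, 7550 total quantity, 572.89 avg value
  WH-North: 2 records, 4720 total quantity, 278.14 avg value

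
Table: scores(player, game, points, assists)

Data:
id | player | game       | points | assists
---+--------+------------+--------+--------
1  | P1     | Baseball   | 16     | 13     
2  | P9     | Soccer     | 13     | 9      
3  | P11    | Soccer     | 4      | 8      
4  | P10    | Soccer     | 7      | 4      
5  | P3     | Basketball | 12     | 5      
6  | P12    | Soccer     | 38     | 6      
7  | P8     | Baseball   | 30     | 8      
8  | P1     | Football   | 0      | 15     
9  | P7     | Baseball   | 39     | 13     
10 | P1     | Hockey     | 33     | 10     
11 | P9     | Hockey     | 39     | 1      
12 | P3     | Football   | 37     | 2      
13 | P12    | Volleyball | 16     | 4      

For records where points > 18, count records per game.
SELECT game, COUNT(*)
FROM scores
WHERE points > 18
GROUP BY game

Note: WHERE filters rows before grouping.

Result:
  Baseball: 2
  Football: 1
  Hockey: 2
  Soccer: 1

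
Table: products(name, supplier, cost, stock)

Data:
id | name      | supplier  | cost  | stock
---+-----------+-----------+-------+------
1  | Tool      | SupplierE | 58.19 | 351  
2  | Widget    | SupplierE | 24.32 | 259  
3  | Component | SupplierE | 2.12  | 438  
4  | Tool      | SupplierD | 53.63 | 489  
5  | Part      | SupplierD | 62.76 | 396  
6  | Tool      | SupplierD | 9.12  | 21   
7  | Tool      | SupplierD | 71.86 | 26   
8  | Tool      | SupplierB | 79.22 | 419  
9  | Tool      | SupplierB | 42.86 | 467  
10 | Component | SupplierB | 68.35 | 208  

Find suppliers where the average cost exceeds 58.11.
SELECT supplier, AVG(cost)
FROM products
GROUP BY supplier
HAVING AVG(cost) > 58.11

Result:
  SupplierB: avg=63.48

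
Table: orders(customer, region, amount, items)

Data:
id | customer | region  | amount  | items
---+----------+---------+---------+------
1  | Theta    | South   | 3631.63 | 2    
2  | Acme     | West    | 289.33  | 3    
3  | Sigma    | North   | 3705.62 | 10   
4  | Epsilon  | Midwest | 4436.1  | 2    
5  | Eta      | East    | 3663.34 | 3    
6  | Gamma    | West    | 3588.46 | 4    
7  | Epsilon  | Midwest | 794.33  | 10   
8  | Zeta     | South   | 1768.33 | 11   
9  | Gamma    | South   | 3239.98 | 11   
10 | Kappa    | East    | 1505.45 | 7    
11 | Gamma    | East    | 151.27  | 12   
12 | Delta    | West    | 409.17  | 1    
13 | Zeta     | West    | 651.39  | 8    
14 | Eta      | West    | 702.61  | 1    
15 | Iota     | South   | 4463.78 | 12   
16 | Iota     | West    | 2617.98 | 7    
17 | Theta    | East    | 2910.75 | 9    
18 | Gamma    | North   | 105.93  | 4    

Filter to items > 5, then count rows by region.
SELECT region, COUNT(*)
FROM orders
WHERE items > 5
GROUP BY region

Note: WHERE filters rows before grouping.

Result:
  East: 3
  Midwest: 1
  North: 1
  South: 3
  West: 2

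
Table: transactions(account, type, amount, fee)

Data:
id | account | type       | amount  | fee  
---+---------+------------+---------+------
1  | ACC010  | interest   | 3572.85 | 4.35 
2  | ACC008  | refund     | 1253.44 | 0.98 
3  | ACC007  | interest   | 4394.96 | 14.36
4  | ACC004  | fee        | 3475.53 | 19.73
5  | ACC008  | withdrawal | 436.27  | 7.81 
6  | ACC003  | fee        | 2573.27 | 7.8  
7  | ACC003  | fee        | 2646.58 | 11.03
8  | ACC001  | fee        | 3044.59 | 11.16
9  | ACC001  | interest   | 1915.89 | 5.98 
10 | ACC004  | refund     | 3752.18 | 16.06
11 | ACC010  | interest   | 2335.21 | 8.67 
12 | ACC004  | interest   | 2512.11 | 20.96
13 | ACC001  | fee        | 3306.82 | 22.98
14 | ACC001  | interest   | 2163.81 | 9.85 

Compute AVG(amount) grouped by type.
SELECT type, AVG(amount) as result
FROM transactions
GROUP BY type

Result:
  fee: 3009.36
  interest: 2815.81
  refund: 2502.81
  withdrawal: 436.27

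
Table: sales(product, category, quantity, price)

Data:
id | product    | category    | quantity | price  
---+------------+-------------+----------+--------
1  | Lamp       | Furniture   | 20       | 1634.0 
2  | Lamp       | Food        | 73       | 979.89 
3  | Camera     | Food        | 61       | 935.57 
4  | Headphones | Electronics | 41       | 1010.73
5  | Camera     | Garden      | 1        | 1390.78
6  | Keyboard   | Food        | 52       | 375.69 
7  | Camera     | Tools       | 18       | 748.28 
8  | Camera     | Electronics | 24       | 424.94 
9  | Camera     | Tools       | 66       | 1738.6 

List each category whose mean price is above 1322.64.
SELECT category, AVG(price)
FROM sales
GROUP BY category
HAVING AVG(price) > 1322.64

Result:
  Furniture: avg=1634.00
  Garden: avg=1390.78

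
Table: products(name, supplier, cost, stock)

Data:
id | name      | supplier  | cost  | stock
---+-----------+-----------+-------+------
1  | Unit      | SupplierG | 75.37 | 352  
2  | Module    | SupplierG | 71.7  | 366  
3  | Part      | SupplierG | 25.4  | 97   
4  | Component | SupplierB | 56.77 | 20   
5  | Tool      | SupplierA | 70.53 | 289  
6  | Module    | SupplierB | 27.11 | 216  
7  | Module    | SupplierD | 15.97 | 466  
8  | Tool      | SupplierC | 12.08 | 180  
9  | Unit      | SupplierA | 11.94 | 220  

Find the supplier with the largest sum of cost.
SELECT supplier, SUM(cost) as val
FROM products
GROUP BY supplier
ORDER BY val DESC
LIMIT 1

Result: SupplierG with sum(cost) = 172.47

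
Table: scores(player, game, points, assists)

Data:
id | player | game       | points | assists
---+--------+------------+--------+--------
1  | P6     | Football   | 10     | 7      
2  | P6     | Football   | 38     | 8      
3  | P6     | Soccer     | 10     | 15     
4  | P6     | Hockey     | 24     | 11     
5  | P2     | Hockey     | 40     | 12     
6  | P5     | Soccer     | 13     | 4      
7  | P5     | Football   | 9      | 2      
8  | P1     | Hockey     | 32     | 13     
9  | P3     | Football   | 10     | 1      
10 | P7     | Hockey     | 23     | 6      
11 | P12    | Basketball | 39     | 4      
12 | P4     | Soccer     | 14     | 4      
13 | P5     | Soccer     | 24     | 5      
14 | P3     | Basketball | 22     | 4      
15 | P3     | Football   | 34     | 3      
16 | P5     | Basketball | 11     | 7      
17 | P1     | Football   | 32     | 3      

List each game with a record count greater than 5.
SELECT game, COUNT(*) as cnt
FROM scores
GROUP BY game
HAVING COUNT(*) > 5

Result:
  Football: 6

Note: HAVING filters groups after aggregation, WHERE filters rows before.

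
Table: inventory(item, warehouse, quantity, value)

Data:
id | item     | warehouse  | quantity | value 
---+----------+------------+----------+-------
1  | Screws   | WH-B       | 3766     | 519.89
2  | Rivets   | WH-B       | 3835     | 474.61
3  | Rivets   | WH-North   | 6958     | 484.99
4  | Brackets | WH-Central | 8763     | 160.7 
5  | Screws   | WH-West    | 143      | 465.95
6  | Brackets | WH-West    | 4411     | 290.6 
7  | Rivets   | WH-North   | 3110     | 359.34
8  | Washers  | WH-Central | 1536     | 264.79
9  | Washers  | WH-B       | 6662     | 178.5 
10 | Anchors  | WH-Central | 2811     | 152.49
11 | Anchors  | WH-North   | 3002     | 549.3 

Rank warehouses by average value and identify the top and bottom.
SELECT warehouse, AVG(value)
FROM inventory
GROUP BY warehouse
ORDER BY AVG(value)

All groups:
  WH-Central: 192.66
  WH-West: 378.28
  WH-B: 391.00
  WH-North: 464.54

Highest: WH-North (464.54)
Lowest: WH-Central (192.66)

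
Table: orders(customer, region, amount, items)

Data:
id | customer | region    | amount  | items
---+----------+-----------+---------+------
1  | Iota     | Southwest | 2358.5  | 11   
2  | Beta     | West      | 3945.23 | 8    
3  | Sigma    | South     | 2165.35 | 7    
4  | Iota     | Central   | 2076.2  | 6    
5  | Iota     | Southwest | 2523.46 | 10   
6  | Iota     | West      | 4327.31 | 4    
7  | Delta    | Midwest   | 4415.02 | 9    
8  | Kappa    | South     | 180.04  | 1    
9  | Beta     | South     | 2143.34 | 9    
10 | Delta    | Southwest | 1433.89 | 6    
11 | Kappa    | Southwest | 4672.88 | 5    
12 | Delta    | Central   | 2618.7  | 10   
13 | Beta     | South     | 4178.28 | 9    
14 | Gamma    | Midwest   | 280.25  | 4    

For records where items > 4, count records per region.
SELECT region, COUNT(*)
FROM orders
WHERE items > 4
GROUP BY region

Note: WHERE filters rows before grouping.

Result:
  Central: 2
  Midwest: 1
  South: 3
  Southwest: 4
  West: 1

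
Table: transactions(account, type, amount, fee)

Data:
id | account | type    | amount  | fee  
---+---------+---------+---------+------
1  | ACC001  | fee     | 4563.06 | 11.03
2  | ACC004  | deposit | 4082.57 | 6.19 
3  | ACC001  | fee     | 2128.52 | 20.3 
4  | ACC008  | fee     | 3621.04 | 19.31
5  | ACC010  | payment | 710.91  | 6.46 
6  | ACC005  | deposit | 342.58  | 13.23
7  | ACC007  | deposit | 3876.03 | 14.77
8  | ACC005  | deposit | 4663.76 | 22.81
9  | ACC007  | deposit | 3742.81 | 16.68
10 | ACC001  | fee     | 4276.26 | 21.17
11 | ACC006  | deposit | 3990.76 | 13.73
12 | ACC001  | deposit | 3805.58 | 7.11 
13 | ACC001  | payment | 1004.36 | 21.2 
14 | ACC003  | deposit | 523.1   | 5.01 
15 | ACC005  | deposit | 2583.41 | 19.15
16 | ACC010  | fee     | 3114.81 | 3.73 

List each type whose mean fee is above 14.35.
SELECT type, AVG(fee)
FROM transactions
GROUP BY type
HAVING AVG(fee) > 14.35

Result:
  fee: avg=15.11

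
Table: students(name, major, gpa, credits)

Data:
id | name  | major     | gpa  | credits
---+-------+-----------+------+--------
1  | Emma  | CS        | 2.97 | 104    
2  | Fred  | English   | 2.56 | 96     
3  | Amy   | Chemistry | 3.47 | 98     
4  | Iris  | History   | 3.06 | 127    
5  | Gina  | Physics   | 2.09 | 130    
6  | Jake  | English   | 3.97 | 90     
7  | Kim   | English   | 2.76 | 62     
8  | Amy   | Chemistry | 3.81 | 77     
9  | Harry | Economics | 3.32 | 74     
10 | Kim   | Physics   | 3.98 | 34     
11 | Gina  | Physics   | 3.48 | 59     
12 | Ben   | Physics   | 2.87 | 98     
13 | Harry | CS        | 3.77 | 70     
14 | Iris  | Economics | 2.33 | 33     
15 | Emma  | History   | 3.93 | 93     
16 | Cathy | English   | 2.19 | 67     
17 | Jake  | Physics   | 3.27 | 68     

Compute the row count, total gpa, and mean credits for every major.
SELECT major,
       COUNT(*) as cnt,
       SUM(gpa) as total_gpa,
       AVG(credits) as avg_credits
FROM students
GROUP BY major

Result:
  CS: 2 records, 6.74 total gpa, 87.00 avg credits
  Chemistry: 2 records, 7.28 total gpa, 87.50 avg credits
  Economics: 2 records, 5.65 total gpa, 53.50 avg credits
  English: 4 records, 11.48 total gpa, 78.75 avg credits
  History: 2 records, 6.99 total gpa, 110.00 avg credits
  Physics: 5 records, 15.69 total gpa, 77.80 avg credits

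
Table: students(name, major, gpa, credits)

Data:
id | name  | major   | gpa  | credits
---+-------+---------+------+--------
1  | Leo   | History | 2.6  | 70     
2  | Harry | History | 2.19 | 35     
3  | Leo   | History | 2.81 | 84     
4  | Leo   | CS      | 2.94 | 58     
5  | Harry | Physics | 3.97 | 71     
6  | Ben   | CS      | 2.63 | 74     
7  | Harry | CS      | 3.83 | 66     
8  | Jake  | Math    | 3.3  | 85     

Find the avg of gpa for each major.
SELECT major, AVG(gpa) as result
FROM students
GROUP BY major

Result:
  CS: 3.13
  History: 2.53
  Math: 3.30
  Physics: 3.97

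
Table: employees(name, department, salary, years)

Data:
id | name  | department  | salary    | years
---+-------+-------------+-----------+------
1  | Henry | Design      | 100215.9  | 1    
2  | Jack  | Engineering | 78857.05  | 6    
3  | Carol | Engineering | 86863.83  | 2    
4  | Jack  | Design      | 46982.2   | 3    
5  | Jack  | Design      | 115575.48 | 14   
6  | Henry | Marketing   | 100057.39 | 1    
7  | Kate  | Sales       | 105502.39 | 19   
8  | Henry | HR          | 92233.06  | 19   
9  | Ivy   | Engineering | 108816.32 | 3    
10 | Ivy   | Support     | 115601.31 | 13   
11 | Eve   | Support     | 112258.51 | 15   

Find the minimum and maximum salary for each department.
SELECT department, MIN(salary), MAX(salary)
FROM employees
GROUP BY department

Result:
  Design: min=46982.20, max=115575.48
  Engineering: min=78857.05, max=108816.32
  HR: min=92233.06, max=92233.06
  Marketing: min=100057.39, max=100057.39
  Sales: min=105502.39, max=105502.39
  Support: min=112258.51, max=115601.31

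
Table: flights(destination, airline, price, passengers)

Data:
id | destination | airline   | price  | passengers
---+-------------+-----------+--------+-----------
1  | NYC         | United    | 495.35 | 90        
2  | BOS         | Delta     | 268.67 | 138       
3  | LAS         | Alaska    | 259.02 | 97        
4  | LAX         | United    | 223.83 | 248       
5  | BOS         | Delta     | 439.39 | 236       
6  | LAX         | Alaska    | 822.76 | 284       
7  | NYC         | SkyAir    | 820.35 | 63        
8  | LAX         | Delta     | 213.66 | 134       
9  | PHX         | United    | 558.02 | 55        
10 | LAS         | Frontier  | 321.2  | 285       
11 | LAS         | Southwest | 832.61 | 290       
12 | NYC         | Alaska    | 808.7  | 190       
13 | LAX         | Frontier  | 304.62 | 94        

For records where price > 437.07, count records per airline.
SELECT airline, COUNT(*)
FROM flights
WHERE price > 437.07
GROUP BY airline

Note: WHERE filters rows before grouping.

Result:
  Alaska: 2
  Delta: 1
  SkyAir: 1
  Southwest: 1
  United: 2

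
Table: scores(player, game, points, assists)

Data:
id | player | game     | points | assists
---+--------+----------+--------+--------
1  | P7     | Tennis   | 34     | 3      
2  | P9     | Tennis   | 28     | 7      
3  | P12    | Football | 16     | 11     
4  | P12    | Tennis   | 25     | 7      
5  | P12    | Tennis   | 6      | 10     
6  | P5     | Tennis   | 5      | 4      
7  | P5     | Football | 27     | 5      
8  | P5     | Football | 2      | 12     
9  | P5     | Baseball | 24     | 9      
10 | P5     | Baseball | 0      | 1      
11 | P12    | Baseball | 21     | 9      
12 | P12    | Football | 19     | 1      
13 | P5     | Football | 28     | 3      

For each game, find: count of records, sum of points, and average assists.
SELECT game,
       COUNT(*) as cnt,
       SUM(points) as total_points,
       AVG(assists) as avg_assists
FROM scores
GROUP BY game

Result:
  Baseball: 3 records, 45 total points, 6.33 avg assists
  Football: 5 records, 92 total points, 6.40 avg assists
  Tennis: 5 records, 98 total points, 6.20 avg assists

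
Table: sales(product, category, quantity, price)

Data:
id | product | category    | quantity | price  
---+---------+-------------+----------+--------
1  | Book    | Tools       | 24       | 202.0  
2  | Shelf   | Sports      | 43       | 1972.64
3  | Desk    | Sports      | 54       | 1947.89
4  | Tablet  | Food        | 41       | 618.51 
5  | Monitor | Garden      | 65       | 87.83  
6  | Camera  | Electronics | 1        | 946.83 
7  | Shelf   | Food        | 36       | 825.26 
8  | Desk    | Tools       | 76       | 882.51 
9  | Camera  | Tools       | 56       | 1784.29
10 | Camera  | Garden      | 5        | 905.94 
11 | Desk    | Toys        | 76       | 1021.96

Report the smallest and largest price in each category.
SELECT category, MIN(price), MAX(price)
FROM sales
GROUP BY category

Result:
  Electronics: min=946.83, max=946.83
  Food: min=618.51, max=825.26
  Garden: min=87.83, max=905.94
  Sports: min=1947.89, max=1972.64
  Tools: min=202.00, max=1784.29
  Toys: min=1021.96, max=1021.96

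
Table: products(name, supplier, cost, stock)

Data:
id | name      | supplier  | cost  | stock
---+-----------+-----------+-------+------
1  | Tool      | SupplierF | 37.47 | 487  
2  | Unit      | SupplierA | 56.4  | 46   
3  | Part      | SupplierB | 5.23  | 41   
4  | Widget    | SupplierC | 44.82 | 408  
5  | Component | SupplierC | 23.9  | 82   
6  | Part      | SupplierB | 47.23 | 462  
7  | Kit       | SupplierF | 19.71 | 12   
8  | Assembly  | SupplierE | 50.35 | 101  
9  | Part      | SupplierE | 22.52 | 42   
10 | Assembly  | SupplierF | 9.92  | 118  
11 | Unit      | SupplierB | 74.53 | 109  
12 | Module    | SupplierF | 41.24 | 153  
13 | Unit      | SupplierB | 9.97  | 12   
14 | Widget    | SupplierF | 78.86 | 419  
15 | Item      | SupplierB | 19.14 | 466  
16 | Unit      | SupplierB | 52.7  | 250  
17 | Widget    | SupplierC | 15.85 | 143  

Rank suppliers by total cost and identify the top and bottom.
SELECT supplier, SUM(cost)
FROM products
GROUP BY supplier
ORDER BY SUM(cost)

All groups:
  SupplierA: 56.40
  SupplierE: 72.87
  SupplierC: 84.57
  SupplierF: 187.20
  SupplierB: 208.80

Highest: SupplierB (208.80)
Lowest: SupplierA (56.40)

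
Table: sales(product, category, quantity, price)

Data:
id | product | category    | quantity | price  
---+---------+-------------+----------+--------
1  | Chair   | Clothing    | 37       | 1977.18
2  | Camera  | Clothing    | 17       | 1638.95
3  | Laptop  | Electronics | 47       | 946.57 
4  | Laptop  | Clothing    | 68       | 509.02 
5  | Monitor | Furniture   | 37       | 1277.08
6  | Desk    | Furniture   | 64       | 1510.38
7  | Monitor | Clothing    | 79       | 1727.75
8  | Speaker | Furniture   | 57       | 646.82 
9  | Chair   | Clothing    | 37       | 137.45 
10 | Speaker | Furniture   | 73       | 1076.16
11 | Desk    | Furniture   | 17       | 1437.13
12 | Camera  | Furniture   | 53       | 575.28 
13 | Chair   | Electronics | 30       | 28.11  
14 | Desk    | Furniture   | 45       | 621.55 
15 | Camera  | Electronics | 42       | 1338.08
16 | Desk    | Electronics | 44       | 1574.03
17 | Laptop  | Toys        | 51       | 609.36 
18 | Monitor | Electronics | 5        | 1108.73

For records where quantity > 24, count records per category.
SELECT category, COUNT(*)
FROM sales
WHERE quantity > 24
GROUP BY category

Note: WHERE filters rows before grouping.

Result:
  Clothing: 4
  Electronics: 4
  Furniture: 6
  Toys: 1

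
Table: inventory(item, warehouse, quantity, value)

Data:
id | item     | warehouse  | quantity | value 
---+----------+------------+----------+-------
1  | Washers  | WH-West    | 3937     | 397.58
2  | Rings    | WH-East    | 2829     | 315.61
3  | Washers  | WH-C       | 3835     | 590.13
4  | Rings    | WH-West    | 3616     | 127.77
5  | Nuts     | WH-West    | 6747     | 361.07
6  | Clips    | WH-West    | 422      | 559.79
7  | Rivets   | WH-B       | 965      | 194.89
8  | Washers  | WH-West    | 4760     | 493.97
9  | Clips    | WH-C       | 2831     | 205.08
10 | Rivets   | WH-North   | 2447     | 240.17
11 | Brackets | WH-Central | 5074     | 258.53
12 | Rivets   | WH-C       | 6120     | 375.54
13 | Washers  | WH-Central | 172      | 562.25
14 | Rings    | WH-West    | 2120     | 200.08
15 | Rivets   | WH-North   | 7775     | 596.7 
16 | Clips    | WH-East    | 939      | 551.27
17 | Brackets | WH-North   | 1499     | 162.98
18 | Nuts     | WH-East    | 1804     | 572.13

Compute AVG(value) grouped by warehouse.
SELECT warehouse, AVG(value) as result
FROM inventory
GROUP BY warehouse

Result:
  WH-B: 194.89
  WH-C: 390.25
  WH-Central: 410.39
  WH-East: 479.67
  WH-North: 333.28
  WH-West: 356.71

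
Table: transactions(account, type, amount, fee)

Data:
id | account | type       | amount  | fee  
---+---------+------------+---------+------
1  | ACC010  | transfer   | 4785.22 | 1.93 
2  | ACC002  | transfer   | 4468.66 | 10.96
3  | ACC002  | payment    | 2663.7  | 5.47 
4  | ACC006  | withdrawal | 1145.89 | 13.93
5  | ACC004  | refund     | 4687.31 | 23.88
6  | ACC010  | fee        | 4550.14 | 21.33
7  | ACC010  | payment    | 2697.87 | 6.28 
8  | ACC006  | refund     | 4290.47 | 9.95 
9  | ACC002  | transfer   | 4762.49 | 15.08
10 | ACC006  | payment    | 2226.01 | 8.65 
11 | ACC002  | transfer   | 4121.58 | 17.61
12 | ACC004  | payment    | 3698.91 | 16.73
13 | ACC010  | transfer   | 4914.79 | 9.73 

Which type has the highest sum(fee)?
SELECT type, SUM(fee) as val
FROM transactions
GROUP BY type
ORDER BY val DESC
LIMIT 1

Result: transfer with sum(fee) = 55.31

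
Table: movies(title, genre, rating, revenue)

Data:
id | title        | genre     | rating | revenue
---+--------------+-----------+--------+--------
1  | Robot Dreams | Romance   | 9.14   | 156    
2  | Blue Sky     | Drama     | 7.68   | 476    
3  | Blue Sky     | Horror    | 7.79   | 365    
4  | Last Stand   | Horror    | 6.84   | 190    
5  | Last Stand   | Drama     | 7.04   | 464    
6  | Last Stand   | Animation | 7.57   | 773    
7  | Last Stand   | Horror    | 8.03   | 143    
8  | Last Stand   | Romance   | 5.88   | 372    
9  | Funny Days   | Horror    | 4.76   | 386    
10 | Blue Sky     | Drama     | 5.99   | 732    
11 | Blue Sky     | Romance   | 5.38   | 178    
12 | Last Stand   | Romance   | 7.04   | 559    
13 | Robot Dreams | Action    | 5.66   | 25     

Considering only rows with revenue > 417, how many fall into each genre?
SELECT genre, COUNT(*)
FROM movies
WHERE revenue > 417
GROUP BY genre

Note: WHERE filters rows before grouping.

Result:
  Animation: 1
  Drama: 3
  Romance: 1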